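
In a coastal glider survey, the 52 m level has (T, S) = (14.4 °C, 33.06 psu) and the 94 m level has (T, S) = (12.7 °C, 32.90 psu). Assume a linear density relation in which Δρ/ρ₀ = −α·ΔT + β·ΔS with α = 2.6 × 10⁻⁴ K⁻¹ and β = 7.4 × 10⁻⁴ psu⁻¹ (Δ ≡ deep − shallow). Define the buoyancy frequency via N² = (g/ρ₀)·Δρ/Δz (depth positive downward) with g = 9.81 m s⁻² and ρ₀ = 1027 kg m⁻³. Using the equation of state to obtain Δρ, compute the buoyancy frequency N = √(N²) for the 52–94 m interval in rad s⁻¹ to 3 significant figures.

ΔT = -1.7 K, ΔS = -0.16 psu (deep − shallow).
Δρ/ρ₀ = −αΔT + βΔS = 4.42 × 10⁻⁴ − 1.184 × 10⁻⁴ = 3.236 × 10⁻⁴, so Δρ ≈ 0.3323 kg m⁻³.
N² = (g/ρ₀)·Δρ/Δz = g·(Δρ/ρ₀)/Δz = 9.81 × 3.236 × 10⁻⁴ / 42 = 7.5584 × 10⁻⁵ s⁻².
N = √(7.5584 × 10⁻⁵) = 8.6939 × 10⁻³ rad s⁻¹ ≈ 8.69 × 10⁻³ rad s⁻¹.

8.69 × 10⁻³ rad s⁻¹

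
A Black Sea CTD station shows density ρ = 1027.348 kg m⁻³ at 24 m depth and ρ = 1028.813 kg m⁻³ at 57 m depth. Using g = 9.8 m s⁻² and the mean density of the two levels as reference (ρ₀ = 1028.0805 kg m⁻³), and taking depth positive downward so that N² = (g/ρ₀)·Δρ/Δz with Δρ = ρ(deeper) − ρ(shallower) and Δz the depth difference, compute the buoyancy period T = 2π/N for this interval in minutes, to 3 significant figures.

5.09 min

Δρ = 1028.813 − 1027.348 = 1.465 kg m⁻³ over Δz = 57 − 24 = 33 m.
N² = (9.8/1028.0805) × (1.465/33) = 4.2318 × 10⁻⁴ s⁻².
N = √(4.2318 × 10⁻⁴) = 0.020571 rad s⁻¹, so T = 2π/N = 305.44 s = 5.0907 min ≈ 5.09 min.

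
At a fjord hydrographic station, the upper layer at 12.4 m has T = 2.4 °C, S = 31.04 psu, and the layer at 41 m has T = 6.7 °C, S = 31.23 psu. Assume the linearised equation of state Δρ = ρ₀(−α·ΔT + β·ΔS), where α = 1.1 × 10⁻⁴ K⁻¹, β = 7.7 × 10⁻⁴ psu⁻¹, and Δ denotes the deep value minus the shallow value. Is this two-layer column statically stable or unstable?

unstable

ΔT = 6.7 − 2.4 = +4.3 K and ΔS = 31.23 − 31.04 = +0.19 psu (deep − shallow).
−αΔT = -4.73 × 10⁻⁴; βΔS = 1.463 × 10⁻⁴; sum Δρ/ρ₀ = -3.267 × 10⁻⁴.
Δρ/ρ₀ < 0, so Δρ < 0: deeper water is lighter → statically unstable; the column would overturn.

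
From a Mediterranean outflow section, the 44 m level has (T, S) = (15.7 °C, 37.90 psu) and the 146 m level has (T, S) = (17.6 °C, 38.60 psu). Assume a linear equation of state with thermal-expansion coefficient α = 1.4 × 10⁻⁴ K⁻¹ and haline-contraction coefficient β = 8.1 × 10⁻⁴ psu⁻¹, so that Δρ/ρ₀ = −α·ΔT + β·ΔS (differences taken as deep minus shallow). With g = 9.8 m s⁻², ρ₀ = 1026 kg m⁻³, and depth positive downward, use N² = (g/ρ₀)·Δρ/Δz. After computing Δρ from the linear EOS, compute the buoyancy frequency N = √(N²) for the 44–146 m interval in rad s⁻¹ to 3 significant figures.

5.38 × 10⁻³ rad s⁻¹

ΔT = +1.9 K, ΔS = +0.70 psu (deep − shallow).
Δρ/ρ₀ = −αΔT + βΔS = -2.66 × 10⁻⁴ + 5.67 × 10⁻⁴ = 3.01 × 10⁻⁴, so Δρ ≈ 0.3088 kg m⁻³.
N² = (g/ρ₀)·Δρ/Δz = g·(Δρ/ρ₀)/Δz = 9.8 × 3.01 × 10⁻⁴ / 102 = 2.8920 × 10⁻⁵ s⁻².
N = √(2.8920 × 10⁻⁵) = 5.3777 × 10⁻³ rad s⁻¹ ≈ 5.38 × 10⁻³ rad s⁻¹.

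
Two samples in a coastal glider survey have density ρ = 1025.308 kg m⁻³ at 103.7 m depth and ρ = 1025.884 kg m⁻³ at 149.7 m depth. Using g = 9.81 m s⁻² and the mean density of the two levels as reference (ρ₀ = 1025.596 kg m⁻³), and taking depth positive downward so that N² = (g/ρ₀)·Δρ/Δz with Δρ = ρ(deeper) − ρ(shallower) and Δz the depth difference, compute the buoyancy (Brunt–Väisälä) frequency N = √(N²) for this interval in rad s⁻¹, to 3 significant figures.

0.0109 rad s⁻¹

Δρ = 1025.884 − 1025.308 = 0.576 kg m⁻³ over Δz = 149.7 − 103.7 = 46 m.
N² = (9.81/1025.596) × (0.576/46) = 1.1977 × 10⁻⁴ s⁻².
N = √(1.1977 × 10⁻⁴) = 0.010944 rad s⁻¹ ≈ 0.0109 rad s⁻¹.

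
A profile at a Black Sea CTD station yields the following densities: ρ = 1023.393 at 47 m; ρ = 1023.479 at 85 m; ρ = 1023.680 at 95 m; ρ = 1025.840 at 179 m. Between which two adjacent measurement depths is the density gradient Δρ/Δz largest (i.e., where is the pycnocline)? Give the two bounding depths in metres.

95–179 m

Compute the density gradient over each adjacent pair:
  47–85 m: Δρ/Δz = 0.086/38 = 2.3 × 10⁻³ kg m⁻⁴
  85–95 m: Δρ/Δz = 0.201/10 = 0.020 kg m⁻⁴
  95–179 m: Δρ/Δz = 2.160/84 = 0.026 kg m⁻⁴
The largest gradient is in the 95–179 m interval — the pycnocline.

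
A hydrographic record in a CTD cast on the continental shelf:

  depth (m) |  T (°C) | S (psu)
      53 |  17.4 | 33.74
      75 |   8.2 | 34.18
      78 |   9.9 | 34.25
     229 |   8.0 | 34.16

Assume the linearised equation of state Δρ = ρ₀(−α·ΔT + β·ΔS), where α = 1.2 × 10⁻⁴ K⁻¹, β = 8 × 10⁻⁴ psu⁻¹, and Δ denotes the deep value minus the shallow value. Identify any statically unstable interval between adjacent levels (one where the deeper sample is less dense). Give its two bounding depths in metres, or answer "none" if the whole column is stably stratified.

75–78 m

Evaluate Δρ/ρ₀ = −αΔT + βΔS across each adjacent pair:
  53–75 m: −αΔT+βΔS = −(1.2 × 10⁻⁴)(-9.2)+(8 × 10⁻⁴)(+0.44) = 1.5 × 10⁻³ → stable
  75–78 m: −αΔT+βΔS = −(1.2 × 10⁻⁴)(+1.7)+(8 × 10⁻⁴)(+0.07) = -1.5 × 10⁻⁴ → UNSTABLE
  78–229 m: −αΔT+βΔS = −(1.2 × 10⁻⁴)(-1.9)+(8 × 10⁻⁴)(-0.09) = 1.6 × 10⁻⁴ → stable
The 75–78 m interval has Δρ < 0: lighter water underlies denser water.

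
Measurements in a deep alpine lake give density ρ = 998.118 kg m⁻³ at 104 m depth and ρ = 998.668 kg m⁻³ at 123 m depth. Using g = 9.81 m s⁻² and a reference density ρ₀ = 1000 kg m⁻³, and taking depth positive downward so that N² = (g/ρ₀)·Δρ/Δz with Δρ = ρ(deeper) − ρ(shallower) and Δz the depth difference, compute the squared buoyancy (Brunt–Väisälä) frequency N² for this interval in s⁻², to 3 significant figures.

2.84 × 10⁻⁴ s⁻²

Δρ = 998.668 − 998.118 = 0.550 kg m⁻³ over Δz = 123 − 104 = 19 m.
N² = (9.81/1000) × (0.550/19) = 2.8397 × 10⁻⁴ s⁻² ≈ 2.84 × 10⁻⁴ s⁻².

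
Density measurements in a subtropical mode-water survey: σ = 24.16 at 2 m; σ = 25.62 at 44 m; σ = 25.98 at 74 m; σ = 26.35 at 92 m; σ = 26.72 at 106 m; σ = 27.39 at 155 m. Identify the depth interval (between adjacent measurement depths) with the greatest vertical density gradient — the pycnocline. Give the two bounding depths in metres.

2–44 m

Compute the density gradient over each adjacent pair:
  2–44 m: Δρ/Δz = 1.46/42 = 0.035 kg m⁻⁴
  44–74 m: Δρ/Δz = 0.36/30 = 0.012 kg m⁻⁴
  74–92 m: Δρ/Δz = 0.37/18 = 0.021 kg m⁻⁴
  92–106 m: Δρ/Δz = 0.37/14 = 0.026 kg m⁻⁴
  106–155 m: Δρ/Δz = 0.67/49 = 0.014 kg m⁻⁴
The largest gradient is in the 2–44 m interval — the pycnocline.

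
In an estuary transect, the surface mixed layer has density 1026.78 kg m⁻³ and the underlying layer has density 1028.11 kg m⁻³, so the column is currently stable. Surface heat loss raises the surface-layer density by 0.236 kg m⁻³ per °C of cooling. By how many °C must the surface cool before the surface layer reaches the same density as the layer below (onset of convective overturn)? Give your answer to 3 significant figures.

Density deficit of the surface layer: 1028.11 − 1026.78 = 1.33 kg m⁻³.
Required change = 1.33 / 0.236 = 5.64 °C.

5.64 °C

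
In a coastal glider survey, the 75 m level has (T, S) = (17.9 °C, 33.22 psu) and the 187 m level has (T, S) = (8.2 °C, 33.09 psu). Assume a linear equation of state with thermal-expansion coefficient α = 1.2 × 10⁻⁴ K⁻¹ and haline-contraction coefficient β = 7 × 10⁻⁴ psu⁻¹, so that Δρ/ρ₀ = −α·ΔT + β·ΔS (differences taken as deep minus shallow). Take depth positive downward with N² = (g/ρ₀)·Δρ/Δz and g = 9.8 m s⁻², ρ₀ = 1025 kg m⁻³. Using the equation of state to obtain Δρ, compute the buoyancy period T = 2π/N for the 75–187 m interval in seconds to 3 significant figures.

ΔT = -9.7 K, ΔS = -0.13 psu (deep − shallow).
Δρ/ρ₀ = −αΔT + βΔS = 1.164 × 10⁻³ − 9.10 × 10⁻⁵ = 1.073 × 10⁻³, so Δρ ≈ 1.100 kg m⁻³.
N² = (g/ρ₀)·Δρ/Δz = g·(Δρ/ρ₀)/Δz = 9.8 × 1.073 × 10⁻³ / 112 = 9.3888 × 10⁻⁵ s⁻².
N = √(9.3888 × 10⁻⁵) = 9.6896 × 10⁻³ rad s⁻¹ → T = 2π/N = 648.45 s ≈ 648 s.

648 s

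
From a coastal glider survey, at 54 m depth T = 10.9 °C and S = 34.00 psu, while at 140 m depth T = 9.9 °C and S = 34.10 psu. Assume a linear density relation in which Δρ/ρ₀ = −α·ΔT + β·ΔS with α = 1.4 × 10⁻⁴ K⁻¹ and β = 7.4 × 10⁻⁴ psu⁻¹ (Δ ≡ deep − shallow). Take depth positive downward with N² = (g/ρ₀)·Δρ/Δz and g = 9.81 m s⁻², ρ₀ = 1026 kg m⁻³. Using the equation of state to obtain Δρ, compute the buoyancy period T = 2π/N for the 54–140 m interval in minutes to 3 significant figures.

ΔT = -1.0 K, ΔS = +0.10 psu (deep − shallow).
Δρ/ρ₀ = −αΔT + βΔS = 1.40 × 10⁻⁴ + 7.40 × 10⁻⁵ = 2.14 × 10⁻⁴, so Δρ ≈ 0.2196 kg m⁻³.
N² = (g/ρ₀)·Δρ/Δz = g·(Δρ/ρ₀)/Δz = 9.81 × 2.14 × 10⁻⁴ / 86 = 2.4411 × 10⁻⁵ s⁻².
N = √(2.4411 × 10⁻⁵) = 4.9407 × 10⁻³ rad s⁻¹ → T = 2π/N = 1.2717 × 10³ s = 21.195 min ≈ 21.2 min.

21.2 min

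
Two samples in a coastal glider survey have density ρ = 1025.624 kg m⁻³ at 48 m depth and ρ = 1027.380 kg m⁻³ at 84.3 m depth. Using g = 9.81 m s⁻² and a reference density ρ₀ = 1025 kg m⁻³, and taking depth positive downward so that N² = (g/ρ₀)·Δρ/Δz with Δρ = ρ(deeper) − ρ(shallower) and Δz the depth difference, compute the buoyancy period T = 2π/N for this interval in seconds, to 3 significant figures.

292 s

Δρ = 1027.380 − 1025.624 = 1.756 kg m⁻³ over Δz = 84.3 − 48 = 36.3 m.
N² = (9.81/1025) × (1.756/36.3) = 4.6298 × 10⁻⁴ s⁻².
N = √(4.6298 × 10⁻⁴) = 0.021517 rad s⁻¹, so T = 2π/N = 292.01 s ≈ 292 s.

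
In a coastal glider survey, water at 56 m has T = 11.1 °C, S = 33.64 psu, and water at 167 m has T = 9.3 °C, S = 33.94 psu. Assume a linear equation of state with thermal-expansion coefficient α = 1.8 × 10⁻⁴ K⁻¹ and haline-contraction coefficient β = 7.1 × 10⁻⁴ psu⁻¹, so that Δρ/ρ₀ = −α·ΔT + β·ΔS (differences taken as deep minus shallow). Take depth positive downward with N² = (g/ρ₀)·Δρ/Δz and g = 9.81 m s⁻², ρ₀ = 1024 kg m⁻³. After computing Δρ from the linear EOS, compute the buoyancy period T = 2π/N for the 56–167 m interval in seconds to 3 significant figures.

ΔT = -1.8 K, ΔS = +0.30 psu (deep − shallow).
Δρ/ρ₀ = −αΔT + βΔS = 3.24 × 10⁻⁴ + 2.13 × 10⁻⁴ = 5.37 × 10⁻⁴, so Δρ ≈ 0.5499 kg m⁻³.
N² = (g/ρ₀)·Δρ/Δz = g·(Δρ/ρ₀)/Δz = 9.81 × 5.37 × 10⁻⁴ / 111 = 4.7459 × 10⁻⁵ s⁻².
N = √(4.7459 × 10⁻⁵) = 6.8890 × 10⁻³ rad s⁻¹ → T = 2π/N = 912.06 s ≈ 912 s.

912 s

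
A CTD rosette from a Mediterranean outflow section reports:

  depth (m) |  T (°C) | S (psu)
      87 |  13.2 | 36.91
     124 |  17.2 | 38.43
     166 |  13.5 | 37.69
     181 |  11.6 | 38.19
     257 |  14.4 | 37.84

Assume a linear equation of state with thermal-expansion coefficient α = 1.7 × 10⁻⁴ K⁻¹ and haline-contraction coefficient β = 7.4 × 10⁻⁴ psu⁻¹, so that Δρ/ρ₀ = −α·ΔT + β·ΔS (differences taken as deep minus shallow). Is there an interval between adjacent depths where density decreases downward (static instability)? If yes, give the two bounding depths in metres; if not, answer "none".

Evaluate Δρ/ρ₀ = −αΔT + βΔS across each adjacent pair:
  87–124 m: −αΔT+βΔS = −(1.7 × 10⁻⁴)(+4.0)+(7.4 × 10⁻⁴)(+1.52) = 4.4 × 10⁻⁴ → stable
  124–166 m: −αΔT+βΔS = −(1.7 × 10⁻⁴)(-3.7)+(7.4 × 10⁻⁴)(-0.74) = 8.1 × 10⁻⁵ → stable
  166–181 m: −αΔT+βΔS = −(1.7 × 10⁻⁴)(-1.9)+(7.4 × 10⁻⁴)(+0.50) = 6.9 × 10⁻⁴ → stable
  181–257 m: −αΔT+βΔS = −(1.7 × 10⁻⁴)(+2.8)+(7.4 × 10⁻⁴)(-0.35) = -7.3 × 10⁻⁴ → UNSTABLE
The 181–257 m interval has Δρ < 0: lighter water underlies denser water.

181–257 m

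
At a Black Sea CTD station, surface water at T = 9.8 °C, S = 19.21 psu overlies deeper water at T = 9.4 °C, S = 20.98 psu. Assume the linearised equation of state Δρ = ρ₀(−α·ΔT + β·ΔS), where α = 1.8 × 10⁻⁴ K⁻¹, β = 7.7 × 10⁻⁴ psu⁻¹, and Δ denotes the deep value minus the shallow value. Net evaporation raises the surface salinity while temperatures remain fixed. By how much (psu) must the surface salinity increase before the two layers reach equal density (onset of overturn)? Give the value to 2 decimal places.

Neutral buoyancy requires −α(T_deep − T_surf) + β(S_deep − S_surf′) = 0.
S_surf′ = S_deep − (α/β)·ΔT = 20.98 − (1.8 × 10⁻⁴/7.7 × 10⁻⁴)·(-0.4) = 21.0735 psu.
Increase required: 21.0735 − 19.21 = 1.8635 psu.

1.86 psu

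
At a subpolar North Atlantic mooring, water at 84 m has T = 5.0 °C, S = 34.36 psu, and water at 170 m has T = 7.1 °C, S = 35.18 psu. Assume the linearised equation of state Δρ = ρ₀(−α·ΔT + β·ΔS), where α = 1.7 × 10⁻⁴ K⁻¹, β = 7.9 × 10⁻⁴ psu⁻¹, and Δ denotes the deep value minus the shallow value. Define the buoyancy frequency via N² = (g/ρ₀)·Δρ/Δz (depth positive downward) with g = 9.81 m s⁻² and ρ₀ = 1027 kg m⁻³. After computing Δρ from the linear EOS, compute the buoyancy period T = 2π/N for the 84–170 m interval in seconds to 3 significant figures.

1.09 × 10³ s

ΔT = +2.1 K, ΔS = +0.82 psu (deep − shallow).
Δρ/ρ₀ = −αΔT + βΔS = -3.57 × 10⁻⁴ + 6.478 × 10⁻⁴ = 2.908 × 10⁻⁴, so Δρ ≈ 0.2987 kg m⁻³.
N² = (g/ρ₀)·Δρ/Δz = g·(Δρ/ρ₀)/Δz = 9.81 × 2.908 × 10⁻⁴ / 86 = 3.3171 × 10⁻⁵ s⁻².
N = √(3.3171 × 10⁻⁵) = 5.7594 × 10⁻³ rad s⁻¹ → T = 2π/N = 1.0909 × 10³ s ≈ 1.09 × 10³ s.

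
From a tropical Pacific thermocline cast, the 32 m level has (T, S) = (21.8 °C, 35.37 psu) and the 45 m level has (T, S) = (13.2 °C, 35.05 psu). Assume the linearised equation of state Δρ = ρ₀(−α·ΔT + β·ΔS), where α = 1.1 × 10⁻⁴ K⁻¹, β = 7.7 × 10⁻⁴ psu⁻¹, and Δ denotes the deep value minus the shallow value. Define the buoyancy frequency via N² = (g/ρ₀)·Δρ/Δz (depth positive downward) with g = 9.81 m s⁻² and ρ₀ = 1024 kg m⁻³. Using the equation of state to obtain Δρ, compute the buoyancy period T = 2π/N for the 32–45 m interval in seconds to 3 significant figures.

273 s

ΔT = -8.6 K, ΔS = -0.32 psu (deep − shallow).
Δρ/ρ₀ = −αΔT + βΔS = 9.46 × 10⁻⁴ − 2.464 × 10⁻⁴ = 6.996 × 10⁻⁴, so Δρ ≈ 0.7164 kg m⁻³.
N² = (g/ρ₀)·Δρ/Δz = g·(Δρ/ρ₀)/Δz = 9.81 × 6.996 × 10⁻⁴ / 13 = 5.2793 × 10⁻⁴ s⁻².
N = √(5.2793 × 10⁻⁴) = 0.022977 rad s⁻¹ → T = 2π/N = 273.46 s ≈ 273 s.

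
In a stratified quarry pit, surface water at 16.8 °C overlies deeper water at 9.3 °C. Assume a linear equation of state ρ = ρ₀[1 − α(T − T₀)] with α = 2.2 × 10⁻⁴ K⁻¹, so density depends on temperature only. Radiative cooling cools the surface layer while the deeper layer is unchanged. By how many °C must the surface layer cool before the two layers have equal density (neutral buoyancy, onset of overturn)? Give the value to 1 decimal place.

7.5 °C

With temperature the only control, equal density requires T_surf′ = T_deep.
T_surf′ = 9.3 °C.
Cooling required: 16.8 − 9.3 = 7.5 °C.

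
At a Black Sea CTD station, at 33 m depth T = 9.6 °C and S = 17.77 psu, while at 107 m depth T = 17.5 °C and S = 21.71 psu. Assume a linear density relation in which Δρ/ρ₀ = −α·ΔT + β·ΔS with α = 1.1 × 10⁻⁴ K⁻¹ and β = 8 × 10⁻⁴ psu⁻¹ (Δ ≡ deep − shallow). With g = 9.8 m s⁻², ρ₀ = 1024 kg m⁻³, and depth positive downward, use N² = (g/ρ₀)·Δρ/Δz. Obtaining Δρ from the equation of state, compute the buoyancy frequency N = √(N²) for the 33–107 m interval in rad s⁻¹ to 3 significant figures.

ΔT = +7.9 K, ΔS = +3.94 psu (deep − shallow).
Δρ/ρ₀ = −αΔT + βΔS = -8.69 × 10⁻⁴ + 3.152 × 10⁻³ = 2.283 × 10⁻³, so Δρ ≈ 2.338 kg m⁻³.
N² = (g/ρ₀)·Δρ/Δz = g·(Δρ/ρ₀)/Δz = 9.8 × 2.283 × 10⁻³ / 74 = 3.0234 × 10⁻⁴ s⁻².
N = √(3.0234 × 10⁻⁴) = 0.017388 rad s⁻¹ ≈ 0.0174 rad s⁻¹.

0.0174 rad s⁻¹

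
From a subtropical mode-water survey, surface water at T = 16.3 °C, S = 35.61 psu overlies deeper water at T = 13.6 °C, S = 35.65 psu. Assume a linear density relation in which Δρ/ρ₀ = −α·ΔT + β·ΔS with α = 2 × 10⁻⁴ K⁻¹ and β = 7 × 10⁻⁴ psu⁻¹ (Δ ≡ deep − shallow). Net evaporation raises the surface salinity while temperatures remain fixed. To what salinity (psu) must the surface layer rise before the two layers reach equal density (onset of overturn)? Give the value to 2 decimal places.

Neutral buoyancy requires −α(T_deep − T_surf) + β(S_deep − S_surf′) = 0.
S_surf′ = S_deep − (α/β)·ΔT = 35.65 − (2 × 10⁻⁴/7 × 10⁻⁴)·(-2.7) = 36.4214 psu.
Increase required: 36.4214 − 35.61 = 0.8114 psu.

36.42 psu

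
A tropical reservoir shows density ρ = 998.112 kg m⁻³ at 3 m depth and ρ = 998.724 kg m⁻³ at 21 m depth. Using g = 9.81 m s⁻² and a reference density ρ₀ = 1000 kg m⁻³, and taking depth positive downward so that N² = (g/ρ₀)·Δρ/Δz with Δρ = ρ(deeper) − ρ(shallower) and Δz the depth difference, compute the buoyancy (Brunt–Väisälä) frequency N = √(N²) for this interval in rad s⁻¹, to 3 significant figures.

0.0183 rad s⁻¹

Δρ = 998.724 − 998.112 = 0.612 kg m⁻³ over Δz = 21 − 3 = 18 m.
N² = (9.81/1000) × (0.612/18) = 3.3354 × 10⁻⁴ s⁻².
N = √(3.3354 × 10⁻⁴) = 0.018263 rad s⁻¹ ≈ 0.0183 rad s⁻¹.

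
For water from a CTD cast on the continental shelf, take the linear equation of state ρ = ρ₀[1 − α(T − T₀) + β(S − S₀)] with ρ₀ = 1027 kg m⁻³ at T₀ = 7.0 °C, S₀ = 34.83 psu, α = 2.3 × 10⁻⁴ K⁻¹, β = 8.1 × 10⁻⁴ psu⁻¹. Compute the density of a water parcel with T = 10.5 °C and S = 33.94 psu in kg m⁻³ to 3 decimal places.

1025.433 kg m⁻³

T − T₀ = +3.5 K, S − S₀ = -0.89 psu.
Bracket = 1 − α·(+3.5) + β·(-0.89) = 1 + (-1.5259 × 10⁻³) = 0.9984741.
ρ = 1027 × 0.9984741 = 1025.433 kg m⁻³.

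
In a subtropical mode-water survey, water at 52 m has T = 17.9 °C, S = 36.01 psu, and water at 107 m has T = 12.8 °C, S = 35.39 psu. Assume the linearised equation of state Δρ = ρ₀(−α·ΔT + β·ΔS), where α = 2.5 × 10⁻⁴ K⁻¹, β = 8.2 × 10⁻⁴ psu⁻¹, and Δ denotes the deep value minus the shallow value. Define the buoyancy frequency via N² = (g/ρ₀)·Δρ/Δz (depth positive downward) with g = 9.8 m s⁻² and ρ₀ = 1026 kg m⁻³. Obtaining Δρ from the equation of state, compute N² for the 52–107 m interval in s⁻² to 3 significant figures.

ΔT = -5.1 K, ΔS = -0.62 psu (deep − shallow).
Δρ/ρ₀ = −αΔT + βΔS = 1.275 × 10⁻³ − 5.084 × 10⁻⁴ = 7.666 × 10⁻⁴, so Δρ ≈ 0.7865 kg m⁻³.
N² = (g/ρ₀)·Δρ/Δz = g·(Δρ/ρ₀)/Δz = 9.8 × 7.666 × 10⁻⁴ / 55 = 1.3659 × 10⁻⁴ s⁻² ≈ 1.37 × 10⁻⁴ s⁻².

1.37 × 10⁻⁴ s⁻²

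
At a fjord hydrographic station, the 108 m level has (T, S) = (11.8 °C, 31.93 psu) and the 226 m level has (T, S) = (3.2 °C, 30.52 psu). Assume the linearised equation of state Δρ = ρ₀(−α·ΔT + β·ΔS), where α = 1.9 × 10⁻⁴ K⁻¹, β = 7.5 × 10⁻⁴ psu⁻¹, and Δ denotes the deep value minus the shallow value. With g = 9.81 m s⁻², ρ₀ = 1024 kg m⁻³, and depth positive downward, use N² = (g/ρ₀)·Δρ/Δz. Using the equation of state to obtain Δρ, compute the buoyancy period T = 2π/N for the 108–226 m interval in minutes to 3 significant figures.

ΔT = -8.6 K, ΔS = -1.41 psu (deep − shallow).
Δρ/ρ₀ = −αΔT + βΔS = 1.634 × 10⁻³ − 1.0575 × 10⁻³ = 5.765 × 10⁻⁴, so Δρ ≈ 0.5903 kg m⁻³.
N² = (g/ρ₀)·Δρ/Δz = g·(Δρ/ρ₀)/Δz = 9.81 × 5.765 × 10⁻⁴ / 118 = 4.7928 × 10⁻⁵ s⁻².
N = √(4.7928 × 10⁻⁵) = 6.9230 × 10⁻³ rad s⁻¹ → T = 2π/N = 907.58 s = 15.126 min ≈ 15.1 min.

15.1 min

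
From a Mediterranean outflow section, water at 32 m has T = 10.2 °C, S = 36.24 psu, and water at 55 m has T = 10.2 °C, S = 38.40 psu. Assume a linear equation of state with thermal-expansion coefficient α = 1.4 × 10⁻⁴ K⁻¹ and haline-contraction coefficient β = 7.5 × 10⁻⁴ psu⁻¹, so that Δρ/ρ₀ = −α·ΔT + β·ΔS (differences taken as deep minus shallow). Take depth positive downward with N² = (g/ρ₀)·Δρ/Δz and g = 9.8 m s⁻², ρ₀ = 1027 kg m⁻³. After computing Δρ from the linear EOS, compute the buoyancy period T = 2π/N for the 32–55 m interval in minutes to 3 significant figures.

3.99 min

ΔT = +0.0 K, ΔS = +2.16 psu (deep − shallow).
Δρ/ρ₀ = −αΔT + βΔS = 0 + 1.62 × 10⁻³ = 1.62 × 10⁻³, so Δρ ≈ 1.664 kg m⁻³.
N² = (g/ρ₀)·Δρ/Δz = g·(Δρ/ρ₀)/Δz = 9.8 × 1.62 × 10⁻³ / 23 = 6.9026 × 10⁻⁴ s⁻².
N = √(6.9026 × 10⁻⁴) = 0.026273 rad s⁻¹ → T = 2π/N = 239.15 s = 3.9858 min ≈ 3.99 min.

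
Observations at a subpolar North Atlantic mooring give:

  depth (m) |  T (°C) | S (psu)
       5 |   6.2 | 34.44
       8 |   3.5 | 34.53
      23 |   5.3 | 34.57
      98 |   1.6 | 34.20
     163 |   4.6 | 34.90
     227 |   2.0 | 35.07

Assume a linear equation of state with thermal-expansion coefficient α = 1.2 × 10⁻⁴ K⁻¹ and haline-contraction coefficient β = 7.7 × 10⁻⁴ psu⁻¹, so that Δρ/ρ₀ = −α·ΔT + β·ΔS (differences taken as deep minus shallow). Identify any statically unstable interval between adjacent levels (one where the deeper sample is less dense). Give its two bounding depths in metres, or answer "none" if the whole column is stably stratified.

8–23 m

Evaluate Δρ/ρ₀ = −αΔT + βΔS across each adjacent pair:
  5–8 m: −αΔT+βΔS = −(1.2 × 10⁻⁴)(-2.7)+(7.7 × 10⁻⁴)(+0.09) = 3.9 × 10⁻⁴ → stable
  8–23 m: −αΔT+βΔS = −(1.2 × 10⁻⁴)(+1.8)+(7.7 × 10⁻⁴)(+0.04) = -1.9 × 10⁻⁴ → UNSTABLE
  23–98 m: −αΔT+βΔS = −(1.2 × 10⁻⁴)(-3.7)+(7.7 × 10⁻⁴)(-0.37) = 1.6 × 10⁻⁴ → stable
  98–163 m: −αΔT+βΔS = −(1.2 × 10⁻⁴)(+3.0)+(7.7 × 10⁻⁴)(+0.70) = 1.8 × 10⁻⁴ → stable
  163–227 m: −αΔT+βΔS = −(1.2 × 10⁻⁴)(-2.6)+(7.7 × 10⁻⁴)(+0.17) = 4.4 × 10⁻⁴ → stable
The 8–23 m interval has Δρ < 0: lighter water underlies denser water.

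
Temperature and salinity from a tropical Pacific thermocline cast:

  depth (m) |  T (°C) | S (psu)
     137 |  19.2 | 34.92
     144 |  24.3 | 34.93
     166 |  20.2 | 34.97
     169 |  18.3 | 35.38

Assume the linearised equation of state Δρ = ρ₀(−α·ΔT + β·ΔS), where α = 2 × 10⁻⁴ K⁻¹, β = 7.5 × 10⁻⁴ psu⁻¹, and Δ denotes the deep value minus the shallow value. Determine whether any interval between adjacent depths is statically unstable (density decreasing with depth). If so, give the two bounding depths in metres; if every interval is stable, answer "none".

137–144 m

Evaluate Δρ/ρ₀ = −αΔT + βΔS across each adjacent pair:
  137–144 m: −αΔT+βΔS = −(2 × 10⁻⁴)(+5.1)+(7.5 × 10⁻⁴)(+0.01) = -1.0 × 10⁻³ → UNSTABLE
  144–166 m: −αΔT+βΔS = −(2 × 10⁻⁴)(-4.1)+(7.5 × 10⁻⁴)(+0.04) = 8.5 × 10⁻⁴ → stable
  166–169 m: −αΔT+βΔS = −(2 × 10⁻⁴)(-1.9)+(7.5 × 10⁻⁴)(+0.41) = 6.9 × 10⁻⁴ → stable
The 137–144 m interval has Δρ < 0: lighter water underlies denser water.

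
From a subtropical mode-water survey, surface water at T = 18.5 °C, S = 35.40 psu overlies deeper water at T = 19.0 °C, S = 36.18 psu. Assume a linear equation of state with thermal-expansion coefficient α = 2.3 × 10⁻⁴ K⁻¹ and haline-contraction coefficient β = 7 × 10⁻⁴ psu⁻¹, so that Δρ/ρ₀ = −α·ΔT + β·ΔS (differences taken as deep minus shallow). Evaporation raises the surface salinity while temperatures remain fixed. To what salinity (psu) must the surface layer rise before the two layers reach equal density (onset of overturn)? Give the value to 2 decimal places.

36.02 psu

Neutral buoyancy requires −α(T_deep − T_surf) + β(S_deep − S_surf′) = 0.
S_surf′ = S_deep − (α/β)·ΔT = 36.18 − (2.3 × 10⁻⁴/7 × 10⁻⁴)·(+0.5) = 36.0157 psu.
Increase required: 36.0157 − 35.40 = 0.6157 psu.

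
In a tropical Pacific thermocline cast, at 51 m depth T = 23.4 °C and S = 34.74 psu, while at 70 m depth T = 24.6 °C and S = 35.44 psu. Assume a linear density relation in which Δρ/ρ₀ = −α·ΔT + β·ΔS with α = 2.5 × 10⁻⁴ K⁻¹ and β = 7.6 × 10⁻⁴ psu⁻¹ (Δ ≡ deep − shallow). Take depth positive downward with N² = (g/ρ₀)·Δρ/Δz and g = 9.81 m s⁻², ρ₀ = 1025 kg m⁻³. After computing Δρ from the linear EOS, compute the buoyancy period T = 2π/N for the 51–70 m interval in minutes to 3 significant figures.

9.57 min

ΔT = +1.2 K, ΔS = +0.70 psu (deep − shallow).
Δρ/ρ₀ = −αΔT + βΔS = -3.00 × 10⁻⁴ + 5.32 × 10⁻⁴ = 2.32 × 10⁻⁴, so Δρ ≈ 0.2378 kg m⁻³.
N² = (g/ρ₀)·Δρ/Δz = g·(Δρ/ρ₀)/Δz = 9.81 × 2.32 × 10⁻⁴ / 19 = 1.1979 × 10⁻⁴ s⁻².
N = √(1.1979 × 10⁻⁴) = 0.010945 rad s⁻¹ → T = 2π/N = 574.07 s = 9.5678 min ≈ 9.57 min.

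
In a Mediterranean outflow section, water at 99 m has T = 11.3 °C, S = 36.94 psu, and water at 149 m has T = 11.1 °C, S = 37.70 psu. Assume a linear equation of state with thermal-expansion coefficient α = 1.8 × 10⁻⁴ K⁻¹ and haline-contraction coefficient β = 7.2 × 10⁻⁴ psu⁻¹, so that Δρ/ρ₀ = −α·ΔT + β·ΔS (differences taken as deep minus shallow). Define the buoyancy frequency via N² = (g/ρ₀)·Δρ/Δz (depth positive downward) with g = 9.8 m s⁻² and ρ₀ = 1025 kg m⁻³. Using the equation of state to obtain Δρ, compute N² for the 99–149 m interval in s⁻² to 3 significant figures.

1.14 × 10⁻⁴ s⁻²

ΔT = -0.2 K, ΔS = +0.76 psu (deep − shallow).
Δρ/ρ₀ = −αΔT + βΔS = 3.60 × 10⁻⁵ + 5.472 × 10⁻⁴ = 5.832 × 10⁻⁴, so Δρ ≈ 0.5978 kg m⁻³.
N² = (g/ρ₀)·Δρ/Δz = g·(Δρ/ρ₀)/Δz = 9.8 × 5.832 × 10⁻⁴ / 50 = 1.1431 × 10⁻⁴ s⁻² ≈ 1.14 × 10⁻⁴ s⁻².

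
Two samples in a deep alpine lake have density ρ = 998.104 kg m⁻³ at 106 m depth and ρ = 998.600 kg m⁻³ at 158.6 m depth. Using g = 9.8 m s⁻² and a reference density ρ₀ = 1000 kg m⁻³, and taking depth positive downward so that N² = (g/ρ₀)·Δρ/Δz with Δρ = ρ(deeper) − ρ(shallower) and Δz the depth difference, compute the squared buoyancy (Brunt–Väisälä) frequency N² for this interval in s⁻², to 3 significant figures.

9.24 × 10⁻⁵ s⁻²

Δρ = 998.600 − 998.104 = 0.496 kg m⁻³ over Δz = 158.6 − 106 = 52.6 m.
N² = (9.8/1000) × (0.496/52.6) = 9.2411 × 10⁻⁵ s⁻² ≈ 9.24 × 10⁻⁵ s⁻².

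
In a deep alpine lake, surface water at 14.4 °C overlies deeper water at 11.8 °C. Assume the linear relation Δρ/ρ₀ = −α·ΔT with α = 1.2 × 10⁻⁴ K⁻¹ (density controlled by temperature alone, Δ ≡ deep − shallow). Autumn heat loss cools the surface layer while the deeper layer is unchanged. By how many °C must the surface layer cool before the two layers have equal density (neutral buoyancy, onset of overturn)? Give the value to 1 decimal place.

With temperature the only control, equal density requires T_surf′ = T_deep.
T_surf′ = 11.8 °C.
Cooling required: 14.4 − 11.8 = 2.6 °C.

2.6 °C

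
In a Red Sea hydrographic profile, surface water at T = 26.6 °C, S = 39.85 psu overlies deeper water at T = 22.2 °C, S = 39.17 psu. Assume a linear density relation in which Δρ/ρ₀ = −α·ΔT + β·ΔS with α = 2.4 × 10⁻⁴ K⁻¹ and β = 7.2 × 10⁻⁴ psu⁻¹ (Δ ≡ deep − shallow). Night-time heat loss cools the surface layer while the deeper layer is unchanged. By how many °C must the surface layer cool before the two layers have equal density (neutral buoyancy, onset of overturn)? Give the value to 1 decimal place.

Neutral buoyancy requires Δρ = 0, i.e. −α(T_deep − T_surf′) + β(S_deep − S_surf) = 0.
T_surf′ = T_deep − (β/α)·ΔS = 22.2 − (7.2 × 10⁻⁴/2.4 × 10⁻⁴)·(-0.68) = 24.240 °C.
Cooling required: 26.6 − (24.240) = 2.360 °C.

2.4 °C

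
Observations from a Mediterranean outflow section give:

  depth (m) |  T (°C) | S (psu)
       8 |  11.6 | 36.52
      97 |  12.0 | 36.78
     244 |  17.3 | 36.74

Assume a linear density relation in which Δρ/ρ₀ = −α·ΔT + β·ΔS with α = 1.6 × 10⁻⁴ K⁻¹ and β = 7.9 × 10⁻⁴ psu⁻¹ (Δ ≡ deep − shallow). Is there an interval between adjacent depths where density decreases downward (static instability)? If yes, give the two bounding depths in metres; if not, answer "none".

Evaluate Δρ/ρ₀ = −αΔT + βΔS across each adjacent pair:
  8–97 m: −αΔT+βΔS = −(1.6 × 10⁻⁴)(+0.4)+(7.9 × 10⁻⁴)(+0.26) = 1.4 × 10⁻⁴ → stable
  97–244 m: −αΔT+βΔS = −(1.6 × 10⁻⁴)(+5.3)+(7.9 × 10⁻⁴)(-0.04) = -8.8 × 10⁻⁴ → UNSTABLE
The 97–244 m interval has Δρ < 0: lighter water underlies denser water.

97–244 m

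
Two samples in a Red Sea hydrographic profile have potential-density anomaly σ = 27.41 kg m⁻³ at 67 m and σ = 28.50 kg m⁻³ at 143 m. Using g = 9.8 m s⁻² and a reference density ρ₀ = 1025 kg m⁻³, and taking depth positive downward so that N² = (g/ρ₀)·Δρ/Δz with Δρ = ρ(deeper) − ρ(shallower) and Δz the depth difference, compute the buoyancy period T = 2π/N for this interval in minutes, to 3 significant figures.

8.94 min

Δρ = 1028.50 − 1027.41 = 1.09 kg m⁻³ over Δz = 143 − 67 = 76 m.
N² = (9.8/1025) × (1.09/76) = 1.3712 × 10⁻⁴ s⁻².
N = √(1.3712 × 10⁻⁴) = 0.011710 rad s⁻¹, so T = 2π/N = 536.57 s = 8.9428 min ≈ 8.94 min.
Since Δρ > 0 the layer is stably stratified.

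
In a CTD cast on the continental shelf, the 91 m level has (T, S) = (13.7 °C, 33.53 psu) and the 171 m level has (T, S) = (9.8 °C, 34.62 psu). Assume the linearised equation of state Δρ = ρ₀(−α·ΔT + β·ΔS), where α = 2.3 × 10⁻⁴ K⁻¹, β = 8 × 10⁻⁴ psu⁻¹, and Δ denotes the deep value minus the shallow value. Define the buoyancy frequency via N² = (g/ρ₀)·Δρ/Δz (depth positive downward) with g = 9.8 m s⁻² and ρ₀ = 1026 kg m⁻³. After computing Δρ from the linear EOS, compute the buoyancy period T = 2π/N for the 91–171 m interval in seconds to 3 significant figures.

427 s

ΔT = -3.9 K, ΔS = +1.09 psu (deep − shallow).
Δρ/ρ₀ = −αΔT + βΔS = 8.97 × 10⁻⁴ + 8.72 × 10⁻⁴ = 1.769 × 10⁻³, so Δρ ≈ 1.815 kg m⁻³.
N² = (g/ρ₀)·Δρ/Δz = g·(Δρ/ρ₀)/Δz = 9.8 × 1.769 × 10⁻³ / 80 = 2.1670 × 10⁻⁴ s⁻².
N = √(2.1670 × 10⁻⁴) = 0.014721 rad s⁻¹ → T = 2π/N = 426.82 s ≈ 427 s.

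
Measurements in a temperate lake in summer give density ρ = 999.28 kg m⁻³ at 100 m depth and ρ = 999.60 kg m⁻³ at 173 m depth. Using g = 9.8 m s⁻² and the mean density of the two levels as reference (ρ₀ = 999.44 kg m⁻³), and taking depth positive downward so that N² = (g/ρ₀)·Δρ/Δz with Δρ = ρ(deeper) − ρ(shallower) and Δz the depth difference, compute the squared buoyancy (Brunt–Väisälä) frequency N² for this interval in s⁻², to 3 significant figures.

Δρ = 999.60 − 999.28 = 0.32 kg m⁻³ over Δz = 173 − 100 = 73 m.
N² = (9.8/999.44) × (0.32/73) = 4.2983 × 10⁻⁵ s⁻² ≈ 4.30 × 10⁻⁵ s⁻².

4.30 × 10⁻⁵ s⁻²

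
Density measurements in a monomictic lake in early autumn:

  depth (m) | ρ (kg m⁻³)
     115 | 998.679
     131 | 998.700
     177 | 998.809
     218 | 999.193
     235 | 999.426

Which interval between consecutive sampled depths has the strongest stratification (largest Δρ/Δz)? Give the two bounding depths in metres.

Compute the density gradient over each adjacent pair:
  115–131 m: Δρ/Δz = 0.021/16 = 1.3 × 10⁻³ kg m⁻⁴
  131–177 m: Δρ/Δz = 0.109/46 = 2.4 × 10⁻³ kg m⁻⁴
  177–218 m: Δρ/Δz = 0.384/41 = 9.4 × 10⁻³ kg m⁻⁴
  218–235 m: Δρ/Δz = 0.233/17 = 0.014 kg m⁻⁴
The largest gradient is in the 218–235 m interval — the pycnocline.

218–235 m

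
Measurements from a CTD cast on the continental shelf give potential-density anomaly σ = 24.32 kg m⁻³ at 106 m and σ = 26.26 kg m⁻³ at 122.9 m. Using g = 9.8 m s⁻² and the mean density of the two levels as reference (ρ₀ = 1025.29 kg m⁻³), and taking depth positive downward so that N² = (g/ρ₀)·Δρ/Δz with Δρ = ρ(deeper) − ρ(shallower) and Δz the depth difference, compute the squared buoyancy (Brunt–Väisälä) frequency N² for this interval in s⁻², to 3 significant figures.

Δρ = 1026.26 − 1024.32 = 1.94 kg m⁻³ over Δz = 122.9 − 106 = 16.9 m.
N² = (9.8/1025.29) × (1.94/16.9) = 1.0972 × 10⁻³ s⁻² ≈ 1.10 × 10⁻³ s⁻².

1.10 × 10⁻³ s⁻²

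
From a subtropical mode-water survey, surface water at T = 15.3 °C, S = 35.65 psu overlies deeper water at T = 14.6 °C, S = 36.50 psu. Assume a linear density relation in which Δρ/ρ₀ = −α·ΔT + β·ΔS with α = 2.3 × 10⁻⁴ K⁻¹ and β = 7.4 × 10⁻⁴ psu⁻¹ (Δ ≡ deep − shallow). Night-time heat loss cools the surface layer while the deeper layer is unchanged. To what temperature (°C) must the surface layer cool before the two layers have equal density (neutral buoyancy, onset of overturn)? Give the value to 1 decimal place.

11.9 °C

Neutral buoyancy requires Δρ = 0, i.e. −α(T_deep − T_surf′) + β(S_deep − S_surf) = 0.
T_surf′ = T_deep − (β/α)·ΔS = 14.6 − (7.4 × 10⁻⁴/2.3 × 10⁻⁴)·(+0.85) = 11.865 °C.
Cooling required: 15.3 − (11.865) = 3.435 °C.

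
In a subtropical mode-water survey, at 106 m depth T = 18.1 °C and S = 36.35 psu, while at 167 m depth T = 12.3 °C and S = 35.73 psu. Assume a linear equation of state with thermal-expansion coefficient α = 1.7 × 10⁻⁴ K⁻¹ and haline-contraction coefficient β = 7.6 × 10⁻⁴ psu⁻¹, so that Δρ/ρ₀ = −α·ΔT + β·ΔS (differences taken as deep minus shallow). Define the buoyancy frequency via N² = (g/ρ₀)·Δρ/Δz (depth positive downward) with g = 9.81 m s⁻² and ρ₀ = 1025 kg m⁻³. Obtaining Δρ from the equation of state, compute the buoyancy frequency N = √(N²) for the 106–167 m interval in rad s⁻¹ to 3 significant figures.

ΔT = -5.8 K, ΔS = -0.62 psu (deep − shallow).
Δρ/ρ₀ = −αΔT + βΔS = 9.86 × 10⁻⁴ − 4.712 × 10⁻⁴ = 5.148 × 10⁻⁴, so Δρ ≈ 0.5277 kg m⁻³.
N² = (g/ρ₀)·Δρ/Δz = g·(Δρ/ρ₀)/Δz = 9.81 × 5.148 × 10⁻⁴ / 61 = 8.2790 × 10⁻⁵ s⁻².
N = √(8.2790 × 10⁻⁵) = 9.0989 × 10⁻³ rad s⁻¹ ≈ 9.10 × 10⁻³ rad s⁻¹.

9.10 × 10⁻³ rad s⁻¹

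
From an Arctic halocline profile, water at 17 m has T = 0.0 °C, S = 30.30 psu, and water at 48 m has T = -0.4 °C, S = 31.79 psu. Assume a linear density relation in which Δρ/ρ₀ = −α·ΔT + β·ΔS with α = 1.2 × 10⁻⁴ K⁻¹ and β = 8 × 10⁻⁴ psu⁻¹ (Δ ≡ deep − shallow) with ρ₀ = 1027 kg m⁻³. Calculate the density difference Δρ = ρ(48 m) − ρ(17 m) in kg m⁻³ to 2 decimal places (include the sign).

+1.27 kg m⁻³

ΔT = -0.4 K, ΔS = +1.49 psu (deep − shallow).
Δρ/ρ₀ = −(1.2 × 10⁻⁴)(-0.4) + (8 × 10⁻⁴)(+1.49) = 1.24 × 10⁻³.
Δρ = 1027 × (1.24 × 10⁻³) = +1.27 kg m⁻³.
Positive Δρ: denser below, stable.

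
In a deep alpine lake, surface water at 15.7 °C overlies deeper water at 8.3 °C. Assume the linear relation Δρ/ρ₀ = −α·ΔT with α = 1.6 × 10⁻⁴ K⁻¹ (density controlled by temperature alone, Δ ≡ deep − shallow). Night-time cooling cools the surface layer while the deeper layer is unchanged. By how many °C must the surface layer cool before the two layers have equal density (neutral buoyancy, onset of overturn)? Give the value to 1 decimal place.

7.4 °C

With temperature the only control, equal density requires T_surf′ = T_deep.
T_surf′ = 8.3 °C.
Cooling required: 15.7 − 8.3 = 7.4 °C.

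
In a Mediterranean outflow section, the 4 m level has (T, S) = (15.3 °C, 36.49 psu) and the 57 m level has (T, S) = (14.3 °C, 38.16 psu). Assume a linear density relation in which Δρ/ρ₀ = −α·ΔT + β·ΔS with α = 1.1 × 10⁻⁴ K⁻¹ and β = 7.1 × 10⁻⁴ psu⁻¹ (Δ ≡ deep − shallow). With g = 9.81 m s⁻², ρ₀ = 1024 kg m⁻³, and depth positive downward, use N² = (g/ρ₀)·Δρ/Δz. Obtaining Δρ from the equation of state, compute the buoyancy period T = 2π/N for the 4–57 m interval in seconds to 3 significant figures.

ΔT = -1.0 K, ΔS = +1.67 psu (deep − shallow).
Δρ/ρ₀ = −αΔT + βΔS = 1.10 × 10⁻⁴ + 1.1857 × 10⁻³ = 1.2957 × 10⁻³, so Δρ ≈ 1.327 kg m⁻³.
N² = (g/ρ₀)·Δρ/Δz = g·(Δρ/ρ₀)/Δz = 9.81 × 1.2957 × 10⁻³ / 53 = 2.3983 × 10⁻⁴ s⁻².
N = √(2.3983 × 10⁻⁴) = 0.015486 rad s⁻¹ → T = 2π/N = 405.73 s ≈ 406 s.

406 s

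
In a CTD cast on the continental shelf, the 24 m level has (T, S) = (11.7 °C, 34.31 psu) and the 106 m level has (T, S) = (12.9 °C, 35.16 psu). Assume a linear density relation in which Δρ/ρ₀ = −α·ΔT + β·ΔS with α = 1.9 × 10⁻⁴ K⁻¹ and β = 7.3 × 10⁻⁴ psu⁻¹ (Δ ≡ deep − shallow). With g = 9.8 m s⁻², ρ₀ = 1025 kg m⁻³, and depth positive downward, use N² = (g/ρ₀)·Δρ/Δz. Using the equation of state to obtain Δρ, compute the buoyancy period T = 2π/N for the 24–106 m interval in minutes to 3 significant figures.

15.3 min

ΔT = +1.2 K, ΔS = +0.85 psu (deep − shallow).
Δρ/ρ₀ = −αΔT + βΔS = -2.28 × 10⁻⁴ + 6.205 × 10⁻⁴ = 3.925 × 10⁻⁴, so Δρ ≈ 0.4023 kg m⁻³.
N² = (g/ρ₀)·Δρ/Δz = g·(Δρ/ρ₀)/Δz = 9.8 × 3.925 × 10⁻⁴ / 82 = 4.6909 × 10⁻⁵ s⁻².
N = √(4.6909 × 10⁻⁵) = 6.8490 × 10⁻³ rad s⁻¹ → T = 2π/N = 917.39 s = 15.290 min ≈ 15.3 min.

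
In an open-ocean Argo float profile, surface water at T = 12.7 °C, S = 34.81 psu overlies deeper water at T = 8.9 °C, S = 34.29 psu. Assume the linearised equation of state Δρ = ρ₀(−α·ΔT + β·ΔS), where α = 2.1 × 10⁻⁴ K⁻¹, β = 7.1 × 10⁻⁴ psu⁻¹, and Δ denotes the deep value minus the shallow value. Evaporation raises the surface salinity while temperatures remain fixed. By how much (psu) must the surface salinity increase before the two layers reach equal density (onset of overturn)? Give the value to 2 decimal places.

Neutral buoyancy requires −α(T_deep − T_surf) + β(S_deep − S_surf′) = 0.
S_surf′ = S_deep − (α/β)·ΔT = 34.29 − (2.1 × 10⁻⁴/7.1 × 10⁻⁴)·(-3.8) = 35.4139 psu.
Increase required: 35.4139 − 34.81 = 0.6039 psu.

0.60 psu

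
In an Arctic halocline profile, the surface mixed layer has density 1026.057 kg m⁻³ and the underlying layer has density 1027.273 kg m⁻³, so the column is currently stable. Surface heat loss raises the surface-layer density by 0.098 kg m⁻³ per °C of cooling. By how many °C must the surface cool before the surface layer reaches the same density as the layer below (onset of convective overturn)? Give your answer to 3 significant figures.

Density deficit of the surface layer: 1027.273 − 1026.057 = 1.216 kg m⁻³.
Required change = 1.216 / 0.098 = 12.4 °C.

12.4 °C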